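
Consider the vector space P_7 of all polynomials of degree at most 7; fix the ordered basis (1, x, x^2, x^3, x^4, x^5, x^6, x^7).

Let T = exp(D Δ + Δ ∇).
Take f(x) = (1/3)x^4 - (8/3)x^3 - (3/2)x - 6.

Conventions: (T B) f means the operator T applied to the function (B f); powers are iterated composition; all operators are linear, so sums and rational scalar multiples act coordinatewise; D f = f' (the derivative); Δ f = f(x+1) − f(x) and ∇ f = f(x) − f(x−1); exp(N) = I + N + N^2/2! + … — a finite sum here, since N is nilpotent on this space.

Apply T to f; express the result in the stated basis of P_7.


order-1 term: 8x^2 - 28x - 6
order-2 term: 16
the series for exp(D Δ + Δ ∇) f terminates at order 2
exp(D Δ + Δ ∇) f = (1/3)x^4 - (8/3)x^3 + 8x^2 - (59/2)x + 4

the image equals g(x) = (1/3)x^4 - (8/3)x^3 + 8x^2 - (59/2)x + 4


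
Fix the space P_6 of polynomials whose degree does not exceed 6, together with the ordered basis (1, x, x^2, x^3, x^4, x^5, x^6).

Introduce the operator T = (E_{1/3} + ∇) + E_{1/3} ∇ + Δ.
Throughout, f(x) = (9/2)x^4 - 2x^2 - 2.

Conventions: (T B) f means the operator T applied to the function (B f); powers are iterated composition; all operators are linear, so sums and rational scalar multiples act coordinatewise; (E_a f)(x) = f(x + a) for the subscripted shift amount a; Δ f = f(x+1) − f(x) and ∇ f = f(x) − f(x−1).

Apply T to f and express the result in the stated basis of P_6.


the image equals g(x) = (9/2)x^4 + 60x^3 - 8x^2 + (88/3)x - 7/3

E_{1/3} f = (9/2)x^4 + 6x^3 + x^2 - (2/3)x - 13/6
∇ f = 18x^3 - 27x^2 + 14x - 5/2
(E_{1/3} + ∇) f = (9/2)x^4 + 24x^3 - 26x^2 + (40/3)x - 14/3
∇ f = 18x^3 - 27x^2 + 14x - 5/2
E_{1/3} ∇ f = 18x^3 - 9x^2 + 2x - 1/6
Δ f = 18x^3 + 27x^2 + 14x + 5/2
((E_{1/3} + ∇) + E_{1/3} ∇ + Δ) f = (9/2)x^4 + 60x^3 - 8x^2 + (88/3)x - 7/3


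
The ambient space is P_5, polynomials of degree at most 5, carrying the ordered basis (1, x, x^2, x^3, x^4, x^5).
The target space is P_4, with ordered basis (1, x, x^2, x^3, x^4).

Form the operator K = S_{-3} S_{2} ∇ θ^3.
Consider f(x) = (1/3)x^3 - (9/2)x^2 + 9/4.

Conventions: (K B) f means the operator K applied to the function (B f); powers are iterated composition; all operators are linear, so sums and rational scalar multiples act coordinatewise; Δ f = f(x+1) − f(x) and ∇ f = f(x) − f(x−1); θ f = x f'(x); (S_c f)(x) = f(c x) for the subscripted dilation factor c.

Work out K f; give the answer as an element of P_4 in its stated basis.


the image equals g(x) = 972x^2 + 594x + 45

θ f = x^3 - 9x^2
θ θ f = 3x^3 - 18x^2
θ θ θ f = 9x^3 - 36x^2
∇ θ^3 f = 27x^2 - 99x + 45
S_{2} ∇ θ^3 f = 108x^2 - 198x + 45
S_{-3} S_{2} ∇ θ^3 f = 972x^2 + 594x + 45


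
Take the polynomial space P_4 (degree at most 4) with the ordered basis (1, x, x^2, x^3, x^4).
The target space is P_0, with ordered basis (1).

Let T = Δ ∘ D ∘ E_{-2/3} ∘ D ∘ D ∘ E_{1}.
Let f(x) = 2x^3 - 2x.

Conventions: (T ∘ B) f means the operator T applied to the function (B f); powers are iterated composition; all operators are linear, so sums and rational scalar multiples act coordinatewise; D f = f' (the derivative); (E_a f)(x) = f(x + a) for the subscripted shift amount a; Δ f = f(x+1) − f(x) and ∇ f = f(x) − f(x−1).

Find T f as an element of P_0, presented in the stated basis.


E_{1} f = 2x^3 + 6x^2 + 4x
D E_{1} f = 6x^2 + 12x + 4
D D E_{1} f = 12x + 12
E_{-2/3} (D ∘ D ∘ E_{1}) f = 12x + 4
D E_{-2/3} (D ∘ D ∘ E_{1}) f = 12
Δ (D ∘ E_{-2/3}) (D ∘ D ∘ E_{1}) f = 0

the image equals g(x) = 0


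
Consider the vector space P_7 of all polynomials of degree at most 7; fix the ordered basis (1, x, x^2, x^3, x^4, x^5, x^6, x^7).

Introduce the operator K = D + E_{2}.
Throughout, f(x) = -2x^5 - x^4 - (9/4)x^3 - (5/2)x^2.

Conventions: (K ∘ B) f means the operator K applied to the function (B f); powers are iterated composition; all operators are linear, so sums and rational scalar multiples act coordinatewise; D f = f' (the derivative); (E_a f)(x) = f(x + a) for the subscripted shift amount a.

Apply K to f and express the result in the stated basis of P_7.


D f = -10x^4 - 4x^3 - (27/4)x^2 - 5x
E_{2} f = -2x^5 - 21x^4 - (361/4)x^3 - 200x^2 - 229x - 108
(D + E_{2}) f = -2x^5 - 31x^4 - (377/4)x^3 - (827/4)x^2 - 234x - 108

g(x) = -2x^5 - 31x^4 - (377/4)x^3 - (827/4)x^2 - 234x - 108


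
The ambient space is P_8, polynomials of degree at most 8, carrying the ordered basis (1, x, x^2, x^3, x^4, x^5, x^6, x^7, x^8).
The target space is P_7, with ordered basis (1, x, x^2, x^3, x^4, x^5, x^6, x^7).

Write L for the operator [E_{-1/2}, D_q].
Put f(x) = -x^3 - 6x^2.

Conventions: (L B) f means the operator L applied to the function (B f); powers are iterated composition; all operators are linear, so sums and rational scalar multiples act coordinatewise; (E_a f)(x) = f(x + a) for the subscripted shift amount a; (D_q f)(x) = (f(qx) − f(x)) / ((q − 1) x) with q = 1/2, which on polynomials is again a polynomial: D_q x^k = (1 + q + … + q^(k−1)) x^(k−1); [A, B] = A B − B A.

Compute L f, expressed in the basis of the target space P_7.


the result is g(x) = -(1/2)x - 19/16

D_q f = -(7/4)x^2 - 9x
E_{-1/2} D_q f = -(7/4)x^2 - (29/4)x + 65/16
E_{-1/2} f = -x^3 - (9/2)x^2 + (21/4)x - 11/8
D_q E_{-1/2} f = -(7/4)x^2 - (27/4)x + 21/4
[E_{-1/2}, D_q] f = -(1/2)x - 19/16


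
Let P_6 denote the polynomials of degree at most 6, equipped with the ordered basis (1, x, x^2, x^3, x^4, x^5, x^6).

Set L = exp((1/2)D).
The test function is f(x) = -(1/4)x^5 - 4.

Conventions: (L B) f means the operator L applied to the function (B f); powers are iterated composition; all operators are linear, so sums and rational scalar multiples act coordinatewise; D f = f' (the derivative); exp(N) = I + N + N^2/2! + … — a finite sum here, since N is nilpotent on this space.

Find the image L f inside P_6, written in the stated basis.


order-1 term: -(5/8)x^4
order-2 term: -(5/8)x^3
order-3 term: -(5/16)x^2
order-4 term: -(5/64)x
order-5 term: -1/128
the series for exp((1/2)D) f terminates at order 5
exp((1/2)D) f = -(1/4)x^5 - (5/8)x^4 - (5/8)x^3 - (5/16)x^2 - (5/64)x - 513/128

the result is g(x) = -(1/4)x^5 - (5/8)x^4 - (5/8)x^3 - (5/16)x^2 - (5/64)x - 513/128


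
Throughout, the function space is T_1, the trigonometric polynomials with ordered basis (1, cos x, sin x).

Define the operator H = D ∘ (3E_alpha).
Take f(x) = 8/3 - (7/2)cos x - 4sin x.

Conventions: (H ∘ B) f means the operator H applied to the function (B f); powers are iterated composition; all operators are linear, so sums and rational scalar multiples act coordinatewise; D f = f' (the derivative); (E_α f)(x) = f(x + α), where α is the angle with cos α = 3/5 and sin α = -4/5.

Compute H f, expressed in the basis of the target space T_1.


E_alpha f = 8/3 + (11/10)cos x - (26/5)sin x
(3E_alpha) f = 8 + (33/10)cos x - (78/5)sin x
D (3E_alpha) f = -(78/5)cos x - (33/10)sin x

the image equals g(x) = -(78/5)cos x - (33/10)sin x


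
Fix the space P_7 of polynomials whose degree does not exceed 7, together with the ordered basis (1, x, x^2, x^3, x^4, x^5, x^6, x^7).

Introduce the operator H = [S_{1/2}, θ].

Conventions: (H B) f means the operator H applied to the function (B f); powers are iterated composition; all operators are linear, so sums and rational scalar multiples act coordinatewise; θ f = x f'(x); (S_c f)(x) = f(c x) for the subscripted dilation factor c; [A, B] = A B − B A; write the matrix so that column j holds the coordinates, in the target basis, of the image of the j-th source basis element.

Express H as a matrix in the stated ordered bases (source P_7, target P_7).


the matrix is [[0, 0, 0, 0, 0, 0, 0, 0]; [0, 0, 0, 0, 0, 0, 0, 0]; [0, 0, 0, 0, 0, 0, 0, 0]; [0, 0, 0, 0, 0, 0, 0, 0]; [0, 0, 0, 0, 0, 0, 0, 0]; [0, 0, 0, 0, 0, 0, 0, 0]; [0, 0, 0, 0, 0, 0, 0, 0]; [0, 0, 0, 0, 0, 0, 0, 0]] (rows listed top to bottom)

image of 1: 0
image of x: 0
image of x^2: 0
image of x^3: 0
image of x^4: 0
image of x^5: 0
image of x^6: 0
image of x^7: 0
each image's coordinates form column j of the matrix


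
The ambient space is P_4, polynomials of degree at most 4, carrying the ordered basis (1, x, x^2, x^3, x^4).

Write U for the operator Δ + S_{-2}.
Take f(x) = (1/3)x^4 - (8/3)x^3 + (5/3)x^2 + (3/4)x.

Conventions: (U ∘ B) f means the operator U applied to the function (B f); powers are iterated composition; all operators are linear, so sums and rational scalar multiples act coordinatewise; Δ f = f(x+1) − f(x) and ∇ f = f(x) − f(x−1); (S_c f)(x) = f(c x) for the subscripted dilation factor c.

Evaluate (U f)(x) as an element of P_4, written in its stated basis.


the result is g(x) = (16/3)x^4 + (68/3)x^3 + (2/3)x^2 - (29/6)x + 1/12

Δ f = (4/3)x^3 - 6x^2 - (10/3)x + 1/12
S_{-2} f = (16/3)x^4 + (64/3)x^3 + (20/3)x^2 - (3/2)x
(Δ + S_{-2}) f = (16/3)x^4 + (68/3)x^3 + (2/3)x^2 - (29/6)x + 1/12


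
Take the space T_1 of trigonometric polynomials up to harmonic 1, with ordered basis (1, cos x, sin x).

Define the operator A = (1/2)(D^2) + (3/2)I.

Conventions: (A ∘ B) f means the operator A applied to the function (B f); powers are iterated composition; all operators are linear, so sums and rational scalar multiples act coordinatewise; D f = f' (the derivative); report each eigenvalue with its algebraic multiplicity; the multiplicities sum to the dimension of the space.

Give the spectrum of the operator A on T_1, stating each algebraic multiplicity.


image of 1: 3/2
image of cos x: cos x
image of sin x: sin x
the matrix is diagonal; its diagonal is (3/2, 1, 1)
for a triangular matrix the eigenvalues are the diagonal entries, with algebraic multiplicity their repetition count

λ = 1 (multiplicity 2), λ = 3/2 (multiplicity 1)


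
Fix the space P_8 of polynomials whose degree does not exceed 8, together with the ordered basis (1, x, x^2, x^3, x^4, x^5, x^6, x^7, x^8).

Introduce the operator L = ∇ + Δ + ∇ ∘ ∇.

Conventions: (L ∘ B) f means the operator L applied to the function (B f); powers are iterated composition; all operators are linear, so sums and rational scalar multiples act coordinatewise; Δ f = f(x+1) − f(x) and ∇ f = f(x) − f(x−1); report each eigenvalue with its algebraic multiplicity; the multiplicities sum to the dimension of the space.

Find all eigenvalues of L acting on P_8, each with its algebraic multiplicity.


image of 1: 0
image of x: 2
image of x^2: 4x + 2
image of x^3: 6x^2 + 6x - 4
image of x^4: 8x^3 + 12x^2 - 16x + 14
image of x^5: 10x^4 + 20x^3 - 40x^2 + 70x - 28
image of x^6: 12x^5 + 30x^4 - 80x^3 + 210x^2 - 168x + 62
image of x^7: 14x^6 + 42x^5 - 140x^4 + 490x^3 - 588x^2 + 434x - 124
image of x^8: 16x^7 + 56x^6 - 224x^5 + 980x^4 - 1568x^3 + 1736x^2 - 992x + 254
the matrix is upper triangular; its diagonal is (0, 0, 0, 0, 0, 0, 0, 0, 0)
for a triangular matrix the eigenvalues are the diagonal entries, with algebraic multiplicity their repetition count

λ = 0 (multiplicity 9)


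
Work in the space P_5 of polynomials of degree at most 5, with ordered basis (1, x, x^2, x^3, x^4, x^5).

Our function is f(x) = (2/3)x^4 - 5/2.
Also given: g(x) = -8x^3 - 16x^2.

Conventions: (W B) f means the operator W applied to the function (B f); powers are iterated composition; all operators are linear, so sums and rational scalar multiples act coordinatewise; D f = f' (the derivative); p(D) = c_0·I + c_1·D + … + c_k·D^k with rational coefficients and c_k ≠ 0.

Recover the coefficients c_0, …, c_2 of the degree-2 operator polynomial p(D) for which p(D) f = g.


p(D) = -3·D − 2·D^2, i.e. c_0 = 0, c_1 = -3, c_2 = -2

D^0 f = (2/3)x^4 - 5/2
D^1 f = (8/3)x^3
D^2 f = 8x^2
matching coefficients of g against c_0 f + c_1 Df + … from the top degree down determines the c_i
solution: c_0 = 0, c_1 = -3, c_2 = -2


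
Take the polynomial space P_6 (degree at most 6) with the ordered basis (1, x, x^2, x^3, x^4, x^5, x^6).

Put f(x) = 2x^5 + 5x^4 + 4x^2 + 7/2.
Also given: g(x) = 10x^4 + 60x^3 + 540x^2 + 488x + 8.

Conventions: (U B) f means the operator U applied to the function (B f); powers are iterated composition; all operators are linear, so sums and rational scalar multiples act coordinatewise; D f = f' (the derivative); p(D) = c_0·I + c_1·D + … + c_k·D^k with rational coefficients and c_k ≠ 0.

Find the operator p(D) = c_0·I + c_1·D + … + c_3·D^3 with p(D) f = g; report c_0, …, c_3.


D^0 f = 2x^5 + 5x^4 + 4x^2 + 7/2
D^1 f = 10x^4 + 20x^3 + 8x
D^2 f = 40x^3 + 60x^2 + 8
D^3 f = 120x^2 + 120x
matching coefficients of g against c_0 f + c_1 Df + … from the top degree down determines the c_i
solution: c_0 = 0, c_1 = 1, c_2 = 1, c_3 = 4

c_0 = 0, c_1 = 1, c_2 = 1, c_3 = 4


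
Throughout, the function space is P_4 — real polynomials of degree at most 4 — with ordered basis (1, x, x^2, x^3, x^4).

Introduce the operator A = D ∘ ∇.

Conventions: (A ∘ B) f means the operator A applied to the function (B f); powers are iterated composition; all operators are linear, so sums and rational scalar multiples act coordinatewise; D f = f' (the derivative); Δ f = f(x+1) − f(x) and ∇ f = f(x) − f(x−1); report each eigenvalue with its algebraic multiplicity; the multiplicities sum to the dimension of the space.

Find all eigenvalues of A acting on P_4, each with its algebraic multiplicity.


λ = 0 (multiplicity 5)

image of 1: 0
image of x: 0
image of x^2: 2
image of x^3: 6x - 3
image of x^4: 12x^2 - 12x + 4
the matrix is upper triangular; its diagonal is (0, 0, 0, 0, 0)
for a triangular matrix the eigenvalues are the diagonal entries, with algebraic multiplicity their repetition count


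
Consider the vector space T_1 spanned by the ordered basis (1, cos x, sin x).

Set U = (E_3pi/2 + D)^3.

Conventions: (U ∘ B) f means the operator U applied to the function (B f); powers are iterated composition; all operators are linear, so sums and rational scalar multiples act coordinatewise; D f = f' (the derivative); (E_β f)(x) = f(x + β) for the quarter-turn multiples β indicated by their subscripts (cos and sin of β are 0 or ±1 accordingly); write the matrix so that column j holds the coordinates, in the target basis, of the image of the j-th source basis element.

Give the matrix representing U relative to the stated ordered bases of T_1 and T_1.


image of 1: 1
image of cos x: 0
image of sin x: 0
each image's coordinates form column j of the matrix

the matrix is [[1, 0, 0]; [0, 0, 0]; [0, 0, 0]] (rows listed top to bottom)


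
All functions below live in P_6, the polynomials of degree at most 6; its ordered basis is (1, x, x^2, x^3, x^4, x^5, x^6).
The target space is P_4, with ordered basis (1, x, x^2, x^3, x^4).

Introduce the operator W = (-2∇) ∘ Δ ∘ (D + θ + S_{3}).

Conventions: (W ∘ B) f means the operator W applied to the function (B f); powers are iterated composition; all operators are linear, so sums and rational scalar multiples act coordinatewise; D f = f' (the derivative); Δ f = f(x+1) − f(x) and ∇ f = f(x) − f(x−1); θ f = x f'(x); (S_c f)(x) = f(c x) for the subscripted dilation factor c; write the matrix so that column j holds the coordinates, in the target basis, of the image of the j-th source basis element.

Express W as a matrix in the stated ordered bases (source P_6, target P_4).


image of 1: 0
image of x: 0
image of x^2: -44
image of x^3: -360x - 12
image of x^4: -2040x^2 - 48x - 340
image of x^5: -9920x^3 - 120x^2 - 4960x - 20
image of x^6: -44100x^4 - 240x^3 - 44100x^2 - 120x - 2940
each image's coordinates form column j of the matrix

the matrix is [[0, 0, -44, -12, -340, -20, -2940]; [0, 0, 0, -360, -48, -4960, -120]; [0, 0, 0, 0, -2040, -120, -44100]; [0, 0, 0, 0, 0, -9920, -240]; [0, 0, 0, 0, 0, 0, -44100]] (rows listed top to bottom)


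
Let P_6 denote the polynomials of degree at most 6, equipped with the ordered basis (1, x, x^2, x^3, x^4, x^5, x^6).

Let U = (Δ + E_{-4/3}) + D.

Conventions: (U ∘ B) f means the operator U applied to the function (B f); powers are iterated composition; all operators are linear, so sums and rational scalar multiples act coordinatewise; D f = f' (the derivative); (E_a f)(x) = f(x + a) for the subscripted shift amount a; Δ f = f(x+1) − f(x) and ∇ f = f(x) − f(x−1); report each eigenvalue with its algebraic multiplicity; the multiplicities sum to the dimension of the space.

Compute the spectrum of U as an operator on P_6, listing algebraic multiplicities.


image of 1: 1
image of x: x + 2/3
image of x^2: x^2 + (4/3)x + 25/9
image of x^3: x^3 + 2x^2 + (25/3)x - 37/27
image of x^4: x^4 + (8/3)x^3 + (50/3)x^2 - (148/27)x + 337/81
image of x^5: x^5 + (10/3)x^4 + (250/9)x^3 - (370/27)x^2 + (1685/81)x - 781/243
image of x^6: x^6 + 4x^5 + (125/3)x^4 - (740/27)x^3 + (1685/27)x^2 - (1562/81)x + 4825/729
the matrix is upper triangular; its diagonal is (1, 1, 1, 1, 1, 1, 1)
for a triangular matrix the eigenvalues are the diagonal entries, with algebraic multiplicity their repetition count

λ = 1 (multiplicity 7)


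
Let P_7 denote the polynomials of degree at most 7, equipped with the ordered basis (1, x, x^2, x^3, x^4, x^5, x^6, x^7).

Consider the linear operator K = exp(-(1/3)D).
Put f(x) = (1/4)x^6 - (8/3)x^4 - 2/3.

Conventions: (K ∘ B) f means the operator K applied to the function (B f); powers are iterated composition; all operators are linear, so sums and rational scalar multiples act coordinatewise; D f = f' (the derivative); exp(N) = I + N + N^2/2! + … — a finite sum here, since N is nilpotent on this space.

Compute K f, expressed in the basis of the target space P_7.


order-1 term: -(1/2)x^5 + (32/9)x^3
order-2 term: (5/12)x^4 - (16/9)x^2
order-3 term: -(5/27)x^3 + (32/81)x
order-4 term: (5/108)x^2 - 8/243
order-5 term: -(1/162)x
order-6 term: 1/2916
the series for exp(-(1/3)D) f terminates at order 6
exp(-(1/3)D) f = (1/4)x^6 - (1/2)x^5 - (9/4)x^4 + (91/27)x^3 - (187/108)x^2 + (7/18)x - 2039/2916

the image equals g(x) = (1/4)x^6 - (1/2)x^5 - (9/4)x^4 + (91/27)x^3 - (187/108)x^2 + (7/18)x - 2039/2916


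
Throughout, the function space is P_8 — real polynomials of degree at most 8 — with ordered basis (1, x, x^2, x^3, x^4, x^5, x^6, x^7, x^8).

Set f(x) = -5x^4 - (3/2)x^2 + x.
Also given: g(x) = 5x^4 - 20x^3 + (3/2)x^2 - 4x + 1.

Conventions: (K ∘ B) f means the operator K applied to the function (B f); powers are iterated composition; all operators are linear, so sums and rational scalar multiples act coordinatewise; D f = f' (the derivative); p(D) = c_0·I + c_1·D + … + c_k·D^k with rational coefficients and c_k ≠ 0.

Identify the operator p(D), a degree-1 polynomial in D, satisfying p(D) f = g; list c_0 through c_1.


D^0 f = -5x^4 - (3/2)x^2 + x
D^1 f = -20x^3 - 3x + 1
matching coefficients of g against c_0 f + c_1 Df + … from the top degree down determines the c_i
solution: c_0 = -1, c_1 = 1

c_0 = -1, c_1 = 1


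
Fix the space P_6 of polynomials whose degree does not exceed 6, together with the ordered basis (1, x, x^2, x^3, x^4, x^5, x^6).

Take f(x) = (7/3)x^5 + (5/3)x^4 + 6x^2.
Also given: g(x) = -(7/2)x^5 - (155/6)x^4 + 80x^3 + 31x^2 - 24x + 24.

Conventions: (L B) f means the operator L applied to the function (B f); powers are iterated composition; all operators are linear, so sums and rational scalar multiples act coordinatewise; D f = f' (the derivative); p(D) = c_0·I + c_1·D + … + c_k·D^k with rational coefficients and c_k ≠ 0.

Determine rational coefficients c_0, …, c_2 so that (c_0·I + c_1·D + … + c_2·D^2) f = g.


p(D) = -(3/2)·I − 2·D + 2·D^2, i.e. c_0 = -3/2, c_1 = -2, c_2 = 2

D^0 f = (7/3)x^5 + (5/3)x^4 + 6x^2
D^1 f = (35/3)x^4 + (20/3)x^3 + 12x
D^2 f = (140/3)x^3 + 20x^2 + 12
matching coefficients of g against c_0 f + c_1 Df + … from the top degree down determines the c_i
solution: c_0 = -3/2, c_1 = -2, c_2 = 2


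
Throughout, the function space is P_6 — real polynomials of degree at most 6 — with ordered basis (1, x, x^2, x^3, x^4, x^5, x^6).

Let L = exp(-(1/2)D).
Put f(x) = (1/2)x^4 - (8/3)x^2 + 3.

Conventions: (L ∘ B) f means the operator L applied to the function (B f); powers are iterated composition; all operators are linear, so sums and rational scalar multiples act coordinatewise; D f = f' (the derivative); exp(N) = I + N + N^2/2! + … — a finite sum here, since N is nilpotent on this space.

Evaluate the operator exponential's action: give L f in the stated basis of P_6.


order-1 term: -x^3 + (8/3)x
order-2 term: (3/4)x^2 - 2/3
order-3 term: -(1/4)x
order-4 term: 1/32
the series for exp(-(1/2)D) f terminates at order 4
exp(-(1/2)D) f = (1/2)x^4 - x^3 - (23/12)x^2 + (29/12)x + 227/96

the result is g(x) = (1/2)x^4 - x^3 - (23/12)x^2 + (29/12)x + 227/96


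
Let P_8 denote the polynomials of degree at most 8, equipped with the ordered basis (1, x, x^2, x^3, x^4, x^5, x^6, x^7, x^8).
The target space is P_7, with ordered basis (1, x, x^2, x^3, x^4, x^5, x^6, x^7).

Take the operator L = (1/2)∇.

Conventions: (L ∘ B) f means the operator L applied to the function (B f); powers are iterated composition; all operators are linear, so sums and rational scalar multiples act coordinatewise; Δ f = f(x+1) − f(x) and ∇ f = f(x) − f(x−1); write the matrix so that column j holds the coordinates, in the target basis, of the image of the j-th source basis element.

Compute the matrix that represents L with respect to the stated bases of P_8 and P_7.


image of 1: 0
image of x: 1/2
image of x^2: x - 1/2
image of x^3: (3/2)x^2 - (3/2)x + 1/2
image of x^4: 2x^3 - 3x^2 + 2x - 1/2
image of x^5: (5/2)x^4 - 5x^3 + 5x^2 - (5/2)x + 1/2
image of x^6: 3x^5 - (15/2)x^4 + 10x^3 - (15/2)x^2 + 3x - 1/2
image of x^7: (7/2)x^6 - (21/2)x^5 + (35/2)x^4 - (35/2)x^3 + (21/2)x^2 - (7/2)x + 1/2
image of x^8: 4x^7 - 14x^6 + 28x^5 - 35x^4 + 28x^3 - 14x^2 + 4x - 1/2
each image's coordinates form column j of the matrix

the matrix is [[0, 1/2, -1/2, 1/2, -1/2, 1/2, -1/2, 1/2, -1/2]; [0, 0, 1, -3/2, 2, -5/2, 3, -7/2, 4]; [0, 0, 0, 3/2, -3, 5, -15/2, 21/2, -14]; [0, 0, 0, 0, 2, -5, 10, -35/2, 28]; [0, 0, 0, 0, 0, 5/2, -15/2, 35/2, -35]; [0, 0, 0, 0, 0, 0, 3, -21/2, 28]; [0, 0, 0, 0, 0, 0, 0, 7/2, -14]; [0, 0, 0, 0, 0, 0, 0, 0, 4]] (rows listed top to bottom)


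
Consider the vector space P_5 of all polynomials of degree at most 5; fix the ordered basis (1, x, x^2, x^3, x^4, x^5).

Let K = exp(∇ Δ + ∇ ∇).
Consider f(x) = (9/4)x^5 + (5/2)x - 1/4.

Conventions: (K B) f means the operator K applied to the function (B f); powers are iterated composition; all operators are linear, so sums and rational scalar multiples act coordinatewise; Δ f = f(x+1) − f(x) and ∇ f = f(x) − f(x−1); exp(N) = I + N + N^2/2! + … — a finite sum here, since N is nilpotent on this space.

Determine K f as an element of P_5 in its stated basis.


the image equals g(x) = (9/4)x^5 + 90x^3 - 135x^2 + (1445/2)x - 2431/4

order-1 term: 90x^3 - 135x^2 + 180x - 135/2
order-2 term: 540x - 540
the series for exp(∇ Δ + ∇ ∇) f terminates at order 2
exp(∇ Δ + ∇ ∇) f = (9/4)x^5 + 90x^3 - 135x^2 + (1445/2)x - 2431/4


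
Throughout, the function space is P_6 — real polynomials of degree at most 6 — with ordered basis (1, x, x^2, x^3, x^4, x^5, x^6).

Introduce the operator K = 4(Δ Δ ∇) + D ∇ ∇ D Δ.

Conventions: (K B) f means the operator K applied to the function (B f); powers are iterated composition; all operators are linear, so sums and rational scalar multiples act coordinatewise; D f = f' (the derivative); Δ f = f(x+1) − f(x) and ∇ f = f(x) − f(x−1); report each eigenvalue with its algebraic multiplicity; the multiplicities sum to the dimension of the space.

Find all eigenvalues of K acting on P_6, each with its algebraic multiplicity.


image of 1: 0
image of x: 0
image of x^2: 0
image of x^3: 24
image of x^4: 96x + 48
image of x^5: 240x^2 + 240x + 240
image of x^6: 480x^3 + 720x^2 + 1440x - 120
the matrix is upper triangular; its diagonal is (0, 0, 0, 0, 0, 0, 0)
for a triangular matrix the eigenvalues are the diagonal entries, with algebraic multiplicity their repetition count

λ = 0 (multiplicity 7)


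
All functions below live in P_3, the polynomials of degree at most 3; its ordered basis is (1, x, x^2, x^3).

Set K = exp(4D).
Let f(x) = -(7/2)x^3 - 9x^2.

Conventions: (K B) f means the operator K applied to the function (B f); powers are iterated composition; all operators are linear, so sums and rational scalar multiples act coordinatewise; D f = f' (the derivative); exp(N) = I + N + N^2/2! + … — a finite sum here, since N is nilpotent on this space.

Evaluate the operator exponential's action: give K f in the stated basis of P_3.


order-1 term: -42x^2 - 72x
order-2 term: -168x - 144
order-3 term: -224
the series for exp(4D) f terminates at order 3
exp(4D) f = -(7/2)x^3 - 51x^2 - 240x - 368

the image equals g(x) = -(7/2)x^3 - 51x^2 - 240x - 368


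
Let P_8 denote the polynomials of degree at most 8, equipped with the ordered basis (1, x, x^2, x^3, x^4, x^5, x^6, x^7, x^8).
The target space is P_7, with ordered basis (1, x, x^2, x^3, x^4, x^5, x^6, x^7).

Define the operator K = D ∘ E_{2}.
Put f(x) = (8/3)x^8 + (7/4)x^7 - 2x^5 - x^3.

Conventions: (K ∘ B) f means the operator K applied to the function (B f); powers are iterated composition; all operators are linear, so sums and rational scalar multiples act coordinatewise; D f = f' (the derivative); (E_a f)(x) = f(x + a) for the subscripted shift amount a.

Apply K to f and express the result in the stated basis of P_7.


g(x) = (64/3)x^7 + (3731/12)x^6 + 1939x^5 + (20095/3)x^4 + (41480/3)x^3 + 17033x^2 + (34732/3)x + 10028/3

E_{2} f = (8/3)x^8 + (533/12)x^7 + (1939/6)x^6 + (4019/3)x^5 + (10370/3)x^4 + (17033/3)x^3 + (17366/3)x^2 + (10028/3)x + 2504/3
D E_{2} f = (64/3)x^7 + (3731/12)x^6 + 1939x^5 + (20095/3)x^4 + (41480/3)x^3 + 17033x^2 + (34732/3)x + 10028/3


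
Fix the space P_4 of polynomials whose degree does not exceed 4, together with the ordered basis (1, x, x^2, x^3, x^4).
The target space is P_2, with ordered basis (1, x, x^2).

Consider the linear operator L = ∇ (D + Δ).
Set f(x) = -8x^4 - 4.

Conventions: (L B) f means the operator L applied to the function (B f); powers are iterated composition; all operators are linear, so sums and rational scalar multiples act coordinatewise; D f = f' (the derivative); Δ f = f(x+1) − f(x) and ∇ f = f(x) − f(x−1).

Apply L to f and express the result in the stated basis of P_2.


the image equals g(x) = -192x^2 + 96x - 48

D f = -32x^3
Δ f = -32x^3 - 48x^2 - 32x - 8
(D + Δ) f = -64x^3 - 48x^2 - 32x - 8
∇ (D + Δ) f = -192x^2 + 96x - 48


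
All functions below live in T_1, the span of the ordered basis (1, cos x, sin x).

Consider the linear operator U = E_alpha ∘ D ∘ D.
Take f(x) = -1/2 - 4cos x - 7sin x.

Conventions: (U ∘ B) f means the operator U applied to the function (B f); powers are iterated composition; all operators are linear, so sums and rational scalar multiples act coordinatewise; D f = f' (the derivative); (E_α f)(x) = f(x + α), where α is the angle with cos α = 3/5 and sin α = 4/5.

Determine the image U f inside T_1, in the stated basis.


the result is g(x) = 8cos x + sin x

D f = -7cos x + 4sin x
D D f = 4cos x + 7sin x
E_alpha D D f = 8cos x + sin x


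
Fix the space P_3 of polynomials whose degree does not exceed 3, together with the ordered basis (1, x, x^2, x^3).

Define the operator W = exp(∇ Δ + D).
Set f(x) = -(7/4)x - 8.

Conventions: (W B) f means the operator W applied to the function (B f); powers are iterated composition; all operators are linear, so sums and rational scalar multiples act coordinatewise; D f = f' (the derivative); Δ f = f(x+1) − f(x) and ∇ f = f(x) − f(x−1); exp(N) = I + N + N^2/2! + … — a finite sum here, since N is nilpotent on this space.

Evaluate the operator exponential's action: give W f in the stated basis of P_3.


the image equals g(x) = -(7/4)x - 39/4

order-1 term: -7/4
the series for exp(∇ Δ + D) f terminates at order 1
exp(∇ Δ + D) f = -(7/4)x - 39/4


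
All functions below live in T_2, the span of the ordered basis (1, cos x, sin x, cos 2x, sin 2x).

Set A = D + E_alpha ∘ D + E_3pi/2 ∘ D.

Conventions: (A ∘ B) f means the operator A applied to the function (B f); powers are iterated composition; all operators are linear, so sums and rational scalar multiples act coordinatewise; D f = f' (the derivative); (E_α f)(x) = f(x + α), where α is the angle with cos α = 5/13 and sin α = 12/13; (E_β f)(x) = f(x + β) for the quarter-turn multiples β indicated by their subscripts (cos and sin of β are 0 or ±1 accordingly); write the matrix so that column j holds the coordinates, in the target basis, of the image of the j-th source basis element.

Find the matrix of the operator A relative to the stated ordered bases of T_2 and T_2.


image of 1: 0
image of cos x: (1/13)cos x - (18/13)sin x
image of sin x: (18/13)cos x + (1/13)sin x
image of cos 2x: -(240/169)cos 2x + (238/169)sin 2x
image of sin 2x: -(238/169)cos 2x - (240/169)sin 2x
each image's coordinates form column j of the matrix

the matrix is [[0, 0, 0, 0, 0]; [0, 1/13, 18/13, 0, 0]; [0, -18/13, 1/13, 0, 0]; [0, 0, 0, -240/169, -238/169]; [0, 0, 0, 238/169, -240/169]] (rows listed top to bottom)


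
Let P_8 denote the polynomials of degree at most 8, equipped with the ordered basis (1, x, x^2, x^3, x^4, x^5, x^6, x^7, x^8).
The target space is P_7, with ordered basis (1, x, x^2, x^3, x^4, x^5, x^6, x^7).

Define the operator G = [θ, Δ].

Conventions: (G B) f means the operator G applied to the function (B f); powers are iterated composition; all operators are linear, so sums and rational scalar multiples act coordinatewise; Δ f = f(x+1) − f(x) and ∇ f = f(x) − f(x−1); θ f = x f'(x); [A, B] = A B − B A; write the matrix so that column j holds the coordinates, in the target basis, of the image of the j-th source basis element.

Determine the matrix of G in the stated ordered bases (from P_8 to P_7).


the matrix is [[0, -1, -2, -3, -4, -5, -6, -7, -8]; [0, 0, -2, -6, -12, -20, -30, -42, -56]; [0, 0, 0, -3, -12, -30, -60, -105, -168]; [0, 0, 0, 0, -4, -20, -60, -140, -280]; [0, 0, 0, 0, 0, -5, -30, -105, -280]; [0, 0, 0, 0, 0, 0, -6, -42, -168]; [0, 0, 0, 0, 0, 0, 0, -7, -56]; [0, 0, 0, 0, 0, 0, 0, 0, -8]] (rows listed top to bottom)

image of 1: 0
image of x: -1
image of x^2: -2x - 2
image of x^3: -3x^2 - 6x - 3
image of x^4: -4x^3 - 12x^2 - 12x - 4
image of x^5: -5x^4 - 20x^3 - 30x^2 - 20x - 5
image of x^6: -6x^5 - 30x^4 - 60x^3 - 60x^2 - 30x - 6
image of x^7: -7x^6 - 42x^5 - 105x^4 - 140x^3 - 105x^2 - 42x - 7
image of x^8: -8x^7 - 56x^6 - 168x^5 - 280x^4 - 280x^3 - 168x^2 - 56x - 8
each image's coordinates form column j of the matrix


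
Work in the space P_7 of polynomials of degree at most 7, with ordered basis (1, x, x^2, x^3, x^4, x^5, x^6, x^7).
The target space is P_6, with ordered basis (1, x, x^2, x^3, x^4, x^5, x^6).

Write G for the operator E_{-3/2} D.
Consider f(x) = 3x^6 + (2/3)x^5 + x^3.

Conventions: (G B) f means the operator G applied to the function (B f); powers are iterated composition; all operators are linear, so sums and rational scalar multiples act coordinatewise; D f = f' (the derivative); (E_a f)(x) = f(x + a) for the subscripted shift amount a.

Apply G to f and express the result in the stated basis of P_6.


D f = 18x^5 + (10/3)x^4 + 3x^2
E_{-3/2} D f = 18x^5 - (395/3)x^4 + 385x^3 - (1119/2)x^2 + (3213/8)x - 1809/16

the image equals g(x) = 18x^5 - (395/3)x^4 + 385x^3 - (1119/2)x^2 + (3213/8)x - 1809/16


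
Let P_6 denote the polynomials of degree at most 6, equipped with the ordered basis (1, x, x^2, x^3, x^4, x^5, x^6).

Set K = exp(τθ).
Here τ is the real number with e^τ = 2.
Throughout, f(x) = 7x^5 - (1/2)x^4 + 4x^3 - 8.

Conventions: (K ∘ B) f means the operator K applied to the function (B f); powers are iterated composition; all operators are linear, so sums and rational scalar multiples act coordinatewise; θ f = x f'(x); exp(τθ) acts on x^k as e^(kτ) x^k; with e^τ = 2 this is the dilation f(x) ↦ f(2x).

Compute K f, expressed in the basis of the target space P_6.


the result is g(x) = 224x^5 - 8x^4 + 32x^3 - 8

exp(τθ) x^k = e^(kτ) x^k; with e^τ = 2 this sends x^k to 2^k x^k
x^3 ↦ 8 x^3
x^4 ↦ 16 x^4
x^5 ↦ 32 x^5
applying this coordinatewise to f: exp(τθ) f = 224x^5 - 8x^4 + 32x^3 - 8


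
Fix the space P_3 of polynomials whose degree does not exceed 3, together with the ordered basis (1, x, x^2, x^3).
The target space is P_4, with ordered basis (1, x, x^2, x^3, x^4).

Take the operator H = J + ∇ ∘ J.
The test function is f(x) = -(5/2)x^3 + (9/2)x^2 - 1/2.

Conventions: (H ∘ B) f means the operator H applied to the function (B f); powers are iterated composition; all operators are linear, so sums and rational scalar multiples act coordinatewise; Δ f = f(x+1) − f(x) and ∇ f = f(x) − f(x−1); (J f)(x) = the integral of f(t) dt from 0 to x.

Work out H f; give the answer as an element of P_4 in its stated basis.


g(x) = -(5/8)x^4 - x^3 + (33/4)x^2 - (15/2)x + 13/8

J f = -(5/8)x^4 + (3/2)x^3 - (1/2)x
J f = -(5/8)x^4 + (3/2)x^3 - (1/2)x
∇ J f = -(5/2)x^3 + (33/4)x^2 - 7x + 13/8
(J + ∇ ∘ J) f = -(5/8)x^4 - x^3 + (33/4)x^2 - (15/2)x + 13/8


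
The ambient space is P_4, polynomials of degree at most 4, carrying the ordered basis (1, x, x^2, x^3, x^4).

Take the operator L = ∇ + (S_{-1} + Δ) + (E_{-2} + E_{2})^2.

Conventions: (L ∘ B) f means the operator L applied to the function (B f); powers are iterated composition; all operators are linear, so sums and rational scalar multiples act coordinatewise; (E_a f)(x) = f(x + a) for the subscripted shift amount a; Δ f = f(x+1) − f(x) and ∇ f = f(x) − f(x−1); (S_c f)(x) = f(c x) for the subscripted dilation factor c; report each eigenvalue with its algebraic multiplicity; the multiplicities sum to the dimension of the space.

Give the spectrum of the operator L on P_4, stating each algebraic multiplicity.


λ = 3 (multiplicity 2), λ = 5 (multiplicity 3)

image of 1: 5
image of x: 3x + 2
image of x^2: 5x^2 + 4x + 32
image of x^3: 3x^3 + 6x^2 + 96x + 2
image of x^4: 5x^4 + 8x^3 + 192x^2 + 8x + 512
the matrix is upper triangular; its diagonal is (5, 3, 5, 3, 5)
for a triangular matrix the eigenvalues are the diagonal entries, with algebraic multiplicity their repetition count


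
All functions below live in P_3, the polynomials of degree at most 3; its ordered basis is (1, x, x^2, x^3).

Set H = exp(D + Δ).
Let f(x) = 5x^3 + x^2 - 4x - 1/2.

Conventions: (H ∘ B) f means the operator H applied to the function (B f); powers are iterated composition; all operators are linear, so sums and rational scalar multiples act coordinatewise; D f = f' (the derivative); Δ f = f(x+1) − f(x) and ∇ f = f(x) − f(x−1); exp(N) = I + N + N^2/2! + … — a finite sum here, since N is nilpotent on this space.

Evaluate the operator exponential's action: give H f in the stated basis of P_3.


order-1 term: 30x^2 + 19x - 2
order-2 term: 60x + 34
order-3 term: 40
the series for exp(D + Δ) f terminates at order 3
exp(D + Δ) f = 5x^3 + 31x^2 + 75x + 143/2

the result is g(x) = 5x^3 + 31x^2 + 75x + 143/2


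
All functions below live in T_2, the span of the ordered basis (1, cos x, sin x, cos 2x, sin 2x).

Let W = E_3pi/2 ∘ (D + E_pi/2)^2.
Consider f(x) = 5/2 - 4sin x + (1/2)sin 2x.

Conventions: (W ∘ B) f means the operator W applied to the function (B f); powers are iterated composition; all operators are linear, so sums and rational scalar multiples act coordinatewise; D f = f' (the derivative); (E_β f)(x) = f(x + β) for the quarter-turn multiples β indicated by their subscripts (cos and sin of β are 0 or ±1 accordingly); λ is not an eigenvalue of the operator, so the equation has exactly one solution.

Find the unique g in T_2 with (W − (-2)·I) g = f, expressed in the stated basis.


write g with unknown coordinates in the stated basis and equate coefficients in (W − (-2)·I) g = f
solving from the highest basis element down gives g = 5/6 + (4/5)cos x - (2/5)sin x - (2/41)cos 2x + (5/82)sin 2x
check: W g = 5/6 - (8/5)cos x - (16/5)sin x + (4/41)cos 2x + (31/82)sin 2x
so W g − (-2)·g = 5/2 - 4sin x + (1/2)sin 2x = f ✓

the result is g(x) = 5/6 + (4/5)cos x - (2/5)sin x - (2/41)cos 2x + (5/82)sin 2x


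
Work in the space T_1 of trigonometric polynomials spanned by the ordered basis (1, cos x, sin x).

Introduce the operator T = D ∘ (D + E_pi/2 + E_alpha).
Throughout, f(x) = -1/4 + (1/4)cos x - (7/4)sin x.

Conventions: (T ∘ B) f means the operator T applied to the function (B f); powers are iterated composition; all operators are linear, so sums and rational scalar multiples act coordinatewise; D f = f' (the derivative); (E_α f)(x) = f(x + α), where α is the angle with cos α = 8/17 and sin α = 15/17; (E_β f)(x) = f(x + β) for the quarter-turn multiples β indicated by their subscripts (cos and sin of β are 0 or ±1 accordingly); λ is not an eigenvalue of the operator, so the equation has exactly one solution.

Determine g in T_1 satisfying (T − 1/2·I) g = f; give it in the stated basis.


g(x) = 1/2 - (3/1586)cos x + (821/1586)sin x

write g with unknown coordinates in the stated basis and equate coefficients in (T − 1/2·I) g = f
solving from the highest basis element down gives g = 1/2 - (3/1586)cos x + (821/1586)sin x
check: T g = (395/1586)cos x - (2365/1586)sin x
so T g − 1/2·g = -1/4 + (1/4)cos x - (7/4)sin x = f ✓


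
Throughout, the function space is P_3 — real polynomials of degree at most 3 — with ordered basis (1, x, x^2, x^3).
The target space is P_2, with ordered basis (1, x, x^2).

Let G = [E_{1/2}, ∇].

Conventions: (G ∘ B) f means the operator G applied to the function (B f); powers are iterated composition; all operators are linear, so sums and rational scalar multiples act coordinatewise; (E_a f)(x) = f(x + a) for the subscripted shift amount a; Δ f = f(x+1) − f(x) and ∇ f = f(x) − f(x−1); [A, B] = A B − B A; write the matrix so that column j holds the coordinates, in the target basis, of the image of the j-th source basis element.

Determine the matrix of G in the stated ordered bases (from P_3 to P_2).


the matrix is [[0, 0, 0, 0]; [0, 0, 0, 0]; [0, 0, 0, 0]] (rows listed top to bottom)

image of 1: 0
image of x: 0
image of x^2: 0
image of x^3: 0
each image's coordinates form column j of the matrix


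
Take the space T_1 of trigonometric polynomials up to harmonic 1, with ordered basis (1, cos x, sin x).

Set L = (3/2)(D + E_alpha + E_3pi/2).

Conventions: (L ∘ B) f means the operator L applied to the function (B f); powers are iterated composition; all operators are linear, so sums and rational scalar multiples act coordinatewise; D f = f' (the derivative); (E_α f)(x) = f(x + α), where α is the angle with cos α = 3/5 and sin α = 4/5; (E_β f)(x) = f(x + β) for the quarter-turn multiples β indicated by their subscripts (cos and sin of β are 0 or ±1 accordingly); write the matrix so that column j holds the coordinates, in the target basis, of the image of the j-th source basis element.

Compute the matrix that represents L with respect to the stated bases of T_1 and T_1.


image of 1: 3
image of cos x: (9/10)cos x - (6/5)sin x
image of sin x: (6/5)cos x + (9/10)sin x
each image's coordinates form column j of the matrix

the matrix is [[3, 0, 0]; [0, 9/10, 6/5]; [0, -6/5, 9/10]] (rows listed top to bottom)


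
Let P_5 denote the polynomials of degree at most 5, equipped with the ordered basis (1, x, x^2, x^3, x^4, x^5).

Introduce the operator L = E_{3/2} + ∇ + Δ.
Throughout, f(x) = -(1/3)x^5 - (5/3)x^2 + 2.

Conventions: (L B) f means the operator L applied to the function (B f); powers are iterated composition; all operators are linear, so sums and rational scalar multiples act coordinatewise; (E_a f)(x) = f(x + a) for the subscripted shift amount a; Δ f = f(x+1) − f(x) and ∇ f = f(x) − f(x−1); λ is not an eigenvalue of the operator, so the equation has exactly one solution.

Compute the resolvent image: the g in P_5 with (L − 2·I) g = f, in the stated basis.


the image equals g(x) = (1/3)x^5 + (35/6)x^4 + (535/6)x^3 + (12415/12)x^2 + (127645/16)x + 984325/32

write g with unknown coordinates in the stated basis and equate coefficients in (L − 2·I) g = f
solving from the highest basis element down gives g = (1/3)x^5 + (35/6)x^4 + (535/6)x^3 + (12415/12)x^2 + (127645/16)x + 984325/32
check: L g = (1/3)x^5 + (35/3)x^4 + (535/3)x^3 + (4135/2)x^2 + (127645/8)x + 984357/16
so L g − 2·g = -(1/3)x^5 - (5/3)x^2 + 2 = f ✓
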